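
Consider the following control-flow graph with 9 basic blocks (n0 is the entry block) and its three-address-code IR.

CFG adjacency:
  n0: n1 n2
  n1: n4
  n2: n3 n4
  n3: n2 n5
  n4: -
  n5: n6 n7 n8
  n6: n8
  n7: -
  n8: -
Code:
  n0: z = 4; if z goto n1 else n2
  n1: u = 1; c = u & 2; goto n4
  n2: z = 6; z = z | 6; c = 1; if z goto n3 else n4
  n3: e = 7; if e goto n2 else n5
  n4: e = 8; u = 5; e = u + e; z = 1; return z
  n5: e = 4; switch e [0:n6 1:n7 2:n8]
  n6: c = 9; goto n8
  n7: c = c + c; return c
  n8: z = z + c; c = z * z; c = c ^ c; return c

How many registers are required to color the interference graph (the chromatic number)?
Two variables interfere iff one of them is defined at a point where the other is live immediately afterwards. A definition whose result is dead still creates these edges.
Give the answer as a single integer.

def/use:
  n0: def={z} ue=∅
  n1: def={c,u} ue=∅
  n2: def={c,z} ue=∅
  n3: def={e} ue=∅
  n4: def={e,u,z} ue=∅
  n5: def={e} ue=∅
  n6: def={c} ue=∅
  n7: def={c} ue={c}
  n8: def={c,z} ue={c,z}

Live sets:
  n0: in=∅ out=∅
  n1: in=∅ out=∅
  n2: in=∅ out={c,z}
  n3: in={c,z} out={c,z}
  n4: in=∅ out=∅
  n5: in={c,z} out={c,z}
  n6: in={z} out={c,z}
  n7: in={c} out=∅
  n8: in={c,z} out=∅

Interference:
  c: {e,z}
  e: {c,u,z}
  u: {e}
  z: {c,e}

Chromatic number:
  lower bound: {c,e,z} mutually conflict ⇒ χ ≥ 3
  assign c→R1 e→R0 u→R1 z→R2 — no edge inside a register ⇒ χ ≤ 3
  χ = 3

Answer: 3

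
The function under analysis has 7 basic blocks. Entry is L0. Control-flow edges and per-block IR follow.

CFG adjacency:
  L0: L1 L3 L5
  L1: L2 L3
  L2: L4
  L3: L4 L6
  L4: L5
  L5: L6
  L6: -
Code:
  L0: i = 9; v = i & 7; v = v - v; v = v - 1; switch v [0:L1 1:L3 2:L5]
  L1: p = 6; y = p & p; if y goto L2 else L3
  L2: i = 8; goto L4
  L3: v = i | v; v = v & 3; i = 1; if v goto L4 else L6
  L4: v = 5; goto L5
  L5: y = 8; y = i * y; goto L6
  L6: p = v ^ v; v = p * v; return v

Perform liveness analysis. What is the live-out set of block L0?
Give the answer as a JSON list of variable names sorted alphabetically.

Answer: ["i", "v"]

Working:
Per-block:
  L0 def {i,v} use ∅
  L1 def {p,y} use ∅
  L2 def {i} use ∅
  L3 def {i,v} use {i,v}
  L4 def {v} use ∅
  L5 def {y} use {i}
  L6 def {p,v} use {v}

Live sets:
  L0 li=∅ lo={i,v}
  L1 li={i,v} lo={i,v}
  L2 li=∅ lo={i}
  L3 li={i,v} lo={i,v}
  L4 li={i} lo={i,v}
  L5 li={i,v} lo={v}
  L6 li={v} lo=∅

live-out(L0) = ["i", "v"]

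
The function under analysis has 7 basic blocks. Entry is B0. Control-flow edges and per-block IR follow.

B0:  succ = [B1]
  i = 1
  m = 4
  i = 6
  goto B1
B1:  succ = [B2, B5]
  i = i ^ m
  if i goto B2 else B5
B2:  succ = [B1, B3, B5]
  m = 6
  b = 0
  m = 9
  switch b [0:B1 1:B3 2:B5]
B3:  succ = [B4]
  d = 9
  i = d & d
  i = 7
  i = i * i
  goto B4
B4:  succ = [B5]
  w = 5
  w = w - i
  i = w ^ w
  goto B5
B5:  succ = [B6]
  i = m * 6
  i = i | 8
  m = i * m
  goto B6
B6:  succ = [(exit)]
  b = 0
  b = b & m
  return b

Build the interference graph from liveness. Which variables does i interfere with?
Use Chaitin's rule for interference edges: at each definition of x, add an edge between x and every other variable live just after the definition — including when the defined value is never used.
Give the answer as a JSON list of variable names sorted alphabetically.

Answer: ["b", "m", "w"]

Working:
def/use:
  B0 def {i,m} use ∅
  B1 def {i} use {i,m}
  B2 def {b,m} use ∅
  B3 def {d,i} use ∅
  B4 def {i,w} use {i}
  B5 def {i,m} use {m}
  B6 def {b} use {m}

Liveness:
  live B0: ∅→{i,m}
  live B1: {i,m}→{i,m}
  live B2: {i}→{i,m}
  live B3: {m}→{i,m}
  live B4: {i,m}→{m}
  live B5: {m}→{m}
  live B6: {m}→∅

Interference:
  b — {i,m}
  d — {m}
  i — {b,m,w}
  m — {b,d,i,w}
  w — {i,m}

N(i) = ["b", "m", "w"]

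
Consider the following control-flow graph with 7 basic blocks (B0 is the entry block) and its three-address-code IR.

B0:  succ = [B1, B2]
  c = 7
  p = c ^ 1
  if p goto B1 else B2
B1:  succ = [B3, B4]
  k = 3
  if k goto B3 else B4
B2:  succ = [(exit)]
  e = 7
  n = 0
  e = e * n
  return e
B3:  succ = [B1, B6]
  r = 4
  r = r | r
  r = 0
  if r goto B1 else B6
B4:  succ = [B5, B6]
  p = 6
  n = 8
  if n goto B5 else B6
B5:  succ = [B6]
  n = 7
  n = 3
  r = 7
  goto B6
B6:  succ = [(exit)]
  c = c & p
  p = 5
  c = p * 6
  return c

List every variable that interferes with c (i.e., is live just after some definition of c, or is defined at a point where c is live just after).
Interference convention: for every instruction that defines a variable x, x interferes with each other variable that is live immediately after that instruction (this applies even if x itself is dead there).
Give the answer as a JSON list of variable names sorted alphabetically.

def/use:
  B0: {c,p} / ∅
  B1: {k} / ∅
  B2: {e,n} / ∅
  B3: {r} / ∅
  B4: {n,p} / ∅
  B5: {n,r} / ∅
  B6: {c,p} / {c,p}

Backward fixpoint:
  live B0: ∅→{c,p}
  live B1: {c,p}→{c,p}
  live B2: ∅→∅
  live B3: {c,p}→{c,p}
  live B4: {c}→{c,p}
  live B5: {c,p}→{c,p}
  live B6: {c,p}→∅

Interfere edges:
  c — {k,n,p,r}
  e — {n}
  k — {c,p}
  n — {c,e,p}
  p — {c,k,n,r}
  r — {c,p}

N(c) = ["k", "n", "p", "r"]

Answer: ["k", "n", "p", "r"]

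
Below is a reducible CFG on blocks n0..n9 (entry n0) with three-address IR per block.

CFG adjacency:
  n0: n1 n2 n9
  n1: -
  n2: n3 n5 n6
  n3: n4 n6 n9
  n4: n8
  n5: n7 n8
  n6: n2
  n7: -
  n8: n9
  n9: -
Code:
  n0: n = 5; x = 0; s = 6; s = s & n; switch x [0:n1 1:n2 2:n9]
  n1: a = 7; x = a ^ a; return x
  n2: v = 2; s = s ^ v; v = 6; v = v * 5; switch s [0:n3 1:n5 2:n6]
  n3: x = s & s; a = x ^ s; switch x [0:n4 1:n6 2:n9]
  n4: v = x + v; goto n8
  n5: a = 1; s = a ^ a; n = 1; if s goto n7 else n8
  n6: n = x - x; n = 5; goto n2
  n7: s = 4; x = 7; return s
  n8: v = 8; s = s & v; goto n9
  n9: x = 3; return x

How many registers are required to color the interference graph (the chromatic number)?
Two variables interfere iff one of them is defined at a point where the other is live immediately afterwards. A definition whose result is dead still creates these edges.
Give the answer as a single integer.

Answer: 4

Working:
Per-block:
  n0: def={n,s,x} ue=∅
  n1: def={a,x} ue=∅
  n2: def={s,v} ue={s}
  n3: def={a,x} ue={s}
  n4: def={v} ue={v,x}
  n5: def={a,n,s} ue=∅
  n6: def={n} ue={x}
  n7: def={s,x} ue=∅
  n8: def={s,v} ue={s}
  n9: def={x} ue=∅

Backward fixpoint:
  n0 li=∅ lo={s,x}
  n1 li=∅ lo=∅
  n2 li={s,x} lo={s,v,x}
  n3 li={s,v} lo={s,v,x}
  n4 li={s,v,x} lo={s}
  n5 li=∅ lo={s}
  n6 li={s,x} lo={s,x}
  n7 li=∅ lo=∅
  n8 li={s} lo=∅
  n9 li=∅ lo=∅

Interference:
  a: {s,v,x}
  n: {s,x}
  s: {a,n,v,x}
  v: {a,s,x}
  x: {a,n,s,v}

Colouring:
  clique {a,s,v,x} ⇒ need ≥ 4
  assign a→R2 n→R2 s→R0 v→R3 x→R1 — no edge inside a register ⇒ χ ≤ 4
  χ = 4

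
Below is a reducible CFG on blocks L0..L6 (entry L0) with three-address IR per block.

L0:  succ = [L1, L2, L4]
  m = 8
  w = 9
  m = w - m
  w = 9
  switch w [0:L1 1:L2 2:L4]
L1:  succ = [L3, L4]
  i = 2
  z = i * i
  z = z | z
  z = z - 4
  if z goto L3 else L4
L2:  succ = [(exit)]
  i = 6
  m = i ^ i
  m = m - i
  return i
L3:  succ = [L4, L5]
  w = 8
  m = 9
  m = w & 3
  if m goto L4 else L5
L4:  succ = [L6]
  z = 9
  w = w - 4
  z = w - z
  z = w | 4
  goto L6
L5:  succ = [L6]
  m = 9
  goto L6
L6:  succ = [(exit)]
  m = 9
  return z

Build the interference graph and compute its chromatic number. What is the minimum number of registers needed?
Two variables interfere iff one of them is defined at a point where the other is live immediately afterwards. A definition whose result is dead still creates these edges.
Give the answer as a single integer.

Answer: 3

Working:
Block summaries:
  L0 def {m,w} use ∅
  L1 def {i,z} use ∅
  L2 def {i,m} use ∅
  L3 def {m,w} use ∅
  L4 def {w,z} use {w}
  L5 def {m} use ∅
  L6 def {m} use {z}

Live sets:
  L0 li=∅ lo={w}
  L1 li={w} lo={w,z}
  L2 li=∅ lo=∅
  L3 li={z} lo={w,z}
  L4 li={w} lo={z}
  L5 li={z} lo={z}
  L6 li={z} lo=∅

Interference:
  i↔{m,w}
  m↔{i,w,z}
  w↔{i,m,z}
  z↔{m,w}

Chromatic number:
  {i,m,w} pairwise interfere (3-clique) ⇒ χ ≥ 3
  assign i→r2 m→r0 w→r1 z→r2 — no edge inside a register ⇒ χ ≤ 3
  χ = 3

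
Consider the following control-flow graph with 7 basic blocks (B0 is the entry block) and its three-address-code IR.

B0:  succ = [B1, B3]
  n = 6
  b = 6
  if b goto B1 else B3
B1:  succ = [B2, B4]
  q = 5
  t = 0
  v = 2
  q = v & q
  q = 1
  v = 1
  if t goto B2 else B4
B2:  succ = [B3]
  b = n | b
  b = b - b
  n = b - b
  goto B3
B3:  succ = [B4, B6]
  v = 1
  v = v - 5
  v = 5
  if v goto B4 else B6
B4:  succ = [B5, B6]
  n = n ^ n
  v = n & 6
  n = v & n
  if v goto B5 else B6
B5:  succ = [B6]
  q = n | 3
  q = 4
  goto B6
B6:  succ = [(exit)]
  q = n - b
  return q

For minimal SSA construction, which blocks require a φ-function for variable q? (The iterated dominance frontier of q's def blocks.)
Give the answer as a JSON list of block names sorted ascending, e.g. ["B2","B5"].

idom tree: B1←B0 B2←B1 B3←B0 B4←B0 B5←B4 B6←B0
Join-block Dom:
  B3: preds {B0,B2}: {B0} ∩ {B0,B1,B2} = {B0}; idom=B0
  B4: preds {B1,B3}: {B0,B1} ∩ {B0,B3} = {B0}; idom=B0
  B6: preds {B3,B4,B5}: {B0,B3} ∩ {B0,B4} ∩ {B0,B4,B5} = {B0}; idom=B0

DF derivation:
  B3←B0: walk · to B0
  B3←B2: walk B2→B1 to B0
  B4←B1: walk B1 to B0
  B4←B3: walk B3 to B0
  B6←B3: walk B3 to B0
  B6←B4: walk B4 to B0
  B6←B5: walk B5→B4 to B0
  B0: DF=∅
  B1: DF={B3,B4}
  B2: DF={B3}
  B3: DF={B4,B6}
  B4: DF={B6}
  B5: DF={B6}
  B6: DF=∅

φ for q: defs {B1,B5,B6}
  DF⁺ = {B3,B4,B6}

Answer: ["B3", "B4", "B6"]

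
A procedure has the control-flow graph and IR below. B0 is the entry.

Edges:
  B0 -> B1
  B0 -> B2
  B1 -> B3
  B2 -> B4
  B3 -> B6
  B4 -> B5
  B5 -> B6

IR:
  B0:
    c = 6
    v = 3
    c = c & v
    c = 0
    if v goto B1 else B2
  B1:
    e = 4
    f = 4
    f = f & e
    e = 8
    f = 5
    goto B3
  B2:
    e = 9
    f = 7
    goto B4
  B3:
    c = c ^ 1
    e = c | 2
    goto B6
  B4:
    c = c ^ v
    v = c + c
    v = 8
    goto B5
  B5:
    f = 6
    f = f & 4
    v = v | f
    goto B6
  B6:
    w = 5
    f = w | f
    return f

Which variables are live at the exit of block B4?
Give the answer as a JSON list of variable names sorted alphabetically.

Answer: ["v"]

Working:
Per-block:
  B0 def {c,v} use ∅
  B1 def {e,f} use ∅
  B2 def {e,f} use ∅
  B3 def {c,e} use {c}
  B4 def {c,v} use {c,v}
  B5 def {f,v} use {v}
  B6 def {f,w} use {f}

Backward fixpoint:
  B0 li=∅ lo={c,v}
  B1 li={c} lo={c,f}
  B2 li={c,v} lo={c,v}
  B3 li={c,f} lo={f}
  B4 li={c,v} lo={v}
  B5 li={v} lo={f}
  B6 li={f} lo=∅

live-out(B4) = ["v"]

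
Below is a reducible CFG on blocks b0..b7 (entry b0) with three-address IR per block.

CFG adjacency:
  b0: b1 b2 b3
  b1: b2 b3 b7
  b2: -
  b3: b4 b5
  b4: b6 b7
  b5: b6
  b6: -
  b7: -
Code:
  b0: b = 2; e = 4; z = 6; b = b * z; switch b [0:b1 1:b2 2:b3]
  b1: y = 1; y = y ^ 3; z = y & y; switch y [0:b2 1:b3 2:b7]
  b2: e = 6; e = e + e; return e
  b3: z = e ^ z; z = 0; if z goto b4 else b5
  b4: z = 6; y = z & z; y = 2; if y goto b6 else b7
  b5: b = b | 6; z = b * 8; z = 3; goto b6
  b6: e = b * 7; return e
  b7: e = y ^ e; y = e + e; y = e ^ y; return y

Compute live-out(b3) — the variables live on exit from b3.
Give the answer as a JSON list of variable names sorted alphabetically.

Block summaries:
  b0: {b,e,z} / ∅
  b1: {y,z} / ∅
  b2: {e} / ∅
  b3: {z} / {e,z}
  b4: {y,z} / ∅
  b5: {b,z} / {b}
  b6: {e} / {b}
  b7: {e,y} / {e,y}

Liveness:
  b0: in=∅ out={b,e,z}
  b1: in={b,e} out={b,e,y,z}
  b2: in=∅ out=∅
  b3: in={b,e,z} out={b,e}
  b4: in={b,e} out={b,e,y}
  b5: in={b} out={b}
  b6: in={b} out=∅
  b7: in={e,y} out=∅

live-out(b3) = ["b", "e"]

Answer: ["b", "e"]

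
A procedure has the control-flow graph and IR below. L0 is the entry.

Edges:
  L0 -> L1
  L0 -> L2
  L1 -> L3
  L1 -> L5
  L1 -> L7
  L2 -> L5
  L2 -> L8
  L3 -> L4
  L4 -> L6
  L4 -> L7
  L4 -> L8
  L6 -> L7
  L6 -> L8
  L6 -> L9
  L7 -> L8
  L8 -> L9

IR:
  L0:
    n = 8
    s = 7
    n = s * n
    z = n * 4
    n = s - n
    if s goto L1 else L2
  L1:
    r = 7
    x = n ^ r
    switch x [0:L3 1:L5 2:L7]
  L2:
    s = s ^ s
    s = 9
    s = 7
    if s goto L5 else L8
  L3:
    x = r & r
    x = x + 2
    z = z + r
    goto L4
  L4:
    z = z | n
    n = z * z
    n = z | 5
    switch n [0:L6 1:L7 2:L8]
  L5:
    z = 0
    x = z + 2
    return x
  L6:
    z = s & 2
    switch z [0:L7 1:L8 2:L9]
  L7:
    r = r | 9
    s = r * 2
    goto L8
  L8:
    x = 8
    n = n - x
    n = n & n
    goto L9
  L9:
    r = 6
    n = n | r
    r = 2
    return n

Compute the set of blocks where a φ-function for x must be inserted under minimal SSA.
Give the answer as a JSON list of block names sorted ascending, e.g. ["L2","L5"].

idom tree: L1←L0 L2←L0 L3←L1 L4←L3 L5←L0 L6←L4 L7←L1 L8←L0 L9←L0
Dom∩ at merges:
  L5: preds {L1,L2}: {L0,L1} ∩ {L0,L2} = {L0}; idom=L0
  L7: preds {L1,L4,L6}: {L0,L1} ∩ {L0,L1,L3,L4} ∩ {L0,L1,L3,L4,L6} = {L0,L1}; idom=L1
  L8: preds {L2,L4,L6,L7}: {L0,L2} ∩ {L0,L1,L3,L4} ∩ {L0,L1,L3,L4,L6} ∩ {L0,L1,L7} = {L0}; idom=L0
  L9: preds {L6,L8}: {L0,L1,L3,L4,L6} ∩ {L0,L8} = {L0}; idom=L0

DF walk-up:
  join L5 pred L1: L1 stop@L0
  join L5 pred L2: L2 stop@L0
  join L7 pred L1: · stop@L1
  join L7 pred L4: L4→L3 stop@L1
  join L7 pred L6: L6→L4→L3 stop@L1
  join L8 pred L2: L2 stop@L0
  join L8 pred L4: L4→L3→L1 stop@L0
  join L8 pred L6: L6→L4→L3→L1 stop@L0
  join L8 pred L7: L7→L1 stop@L0
  join L9 pred L6: L6→L4→L3→L1 stop@L0
  join L9 pred L8: L8 stop@L0
  L0 → ∅
  L1 → {L5,L8,L9}
  L2 → {L5,L8}
  L3 → {L7,L8,L9}
  L4 → {L7,L8,L9}
  L5 → ∅
  L6 → {L7,L8,L9}
  L7 → {L8}
  L8 → {L9}
  L9 → ∅

φ for x: defs {L1,L3,L5,L8}
  DF⁺ = {L5,L7,L8,L9}

Answer: ["L5", "L7", "L8", "L9"]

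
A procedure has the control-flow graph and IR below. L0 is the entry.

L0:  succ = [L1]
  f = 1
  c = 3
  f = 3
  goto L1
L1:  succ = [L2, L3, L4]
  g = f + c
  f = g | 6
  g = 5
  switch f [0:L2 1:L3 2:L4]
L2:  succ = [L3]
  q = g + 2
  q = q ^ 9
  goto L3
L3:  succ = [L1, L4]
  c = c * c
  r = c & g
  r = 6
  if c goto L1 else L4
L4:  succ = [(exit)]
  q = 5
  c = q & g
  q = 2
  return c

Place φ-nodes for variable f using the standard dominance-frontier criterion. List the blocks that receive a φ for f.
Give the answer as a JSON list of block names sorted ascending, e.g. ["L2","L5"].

Answer: ["L1"]

Working:
idom tree: L1←L0 L2←L1 L3←L1 L4←L1
Dom at joins:
  L1: preds {L0,L3}: {L0} ∩ {L0,L1,L3} = {L0}; idom=L0
  L3: preds {L1,L2}: {L0,L1} ∩ {L0,L1,L2} = {L0,L1}; idom=L1
  L4: preds {L1,L3}: {L0,L1} ∩ {L0,L1,L3} = {L0,L1}; idom=L1

Frontier:
  join L1 pred L0: · stop@L0
  join L1 pred L3: L3→L1 stop@L0
  join L3 pred L1: · stop@L1
  join L3 pred L2: L2 stop@L1
  join L4 pred L1: · stop@L1
  join L4 pred L3: L3 stop@L1
  L0: DF=∅
  L1: DF={L1}
  L2: DF={L3}
  L3: DF={L1,L4}
  L4: DF=∅

φ for f: defs {L0,L1}
  DF⁺ = {L1}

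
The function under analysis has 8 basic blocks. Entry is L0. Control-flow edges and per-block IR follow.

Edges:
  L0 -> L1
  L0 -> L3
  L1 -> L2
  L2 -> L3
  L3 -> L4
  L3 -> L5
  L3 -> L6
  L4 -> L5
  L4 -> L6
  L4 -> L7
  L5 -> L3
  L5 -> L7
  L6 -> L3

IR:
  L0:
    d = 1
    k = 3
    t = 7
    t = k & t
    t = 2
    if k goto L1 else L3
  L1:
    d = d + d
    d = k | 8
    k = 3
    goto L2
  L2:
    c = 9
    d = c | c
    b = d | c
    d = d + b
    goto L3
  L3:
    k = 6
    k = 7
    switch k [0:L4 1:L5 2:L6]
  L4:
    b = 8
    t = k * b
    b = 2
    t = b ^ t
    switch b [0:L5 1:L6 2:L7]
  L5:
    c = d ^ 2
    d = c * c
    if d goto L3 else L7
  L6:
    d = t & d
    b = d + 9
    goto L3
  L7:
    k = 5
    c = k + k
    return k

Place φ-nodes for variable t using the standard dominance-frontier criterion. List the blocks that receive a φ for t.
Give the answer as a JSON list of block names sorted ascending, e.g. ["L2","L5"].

idom tree: L1←L0 L2←L1 L3←L0 L4←L3 L5←L3 L6←L3 L7←L3
Dom∩ at merges:
  L3: preds {L0,L2,L5,L6}: {L0} ∩ {L0,L1,L2} ∩ {L0,L3,L5} ∩ {L0,L3,L6} = {L0}; idom=L0
  L5: preds {L3,L4}: {L0,L3} ∩ {L0,L3,L4} = {L0,L3}; idom=L3
  L6: preds {L3,L4}: {L0,L3} ∩ {L0,L3,L4} = {L0,L3}; idom=L3
  L7: preds {L4,L5}: {L0,L3,L4} ∩ {L0,L3,L5} = {L0,L3}; idom=L3

DF walk-up:
  L3←L0: walk · to L0
  L3←L2: walk L2→L1 to L0
  L3←L5: walk L5→L3 to L0
  L3←L6: walk L6→L3 to L0
  L5←L3: walk · to L3
  L5←L4: walk L4 to L3
  L6←L3: walk · to L3
  L6←L4: walk L4 to L3
  L7←L4: walk L4 to L3
  L7←L5: walk L5 to L3
  L0 → ∅
  L1 → {L3}
  L2 → {L3}
  L3 → {L3}
  L4 → {L5,L6,L7}
  L5 → {L3,L7}
  L6 → {L3}
  L7 → ∅

φ for t: defs {L0,L4}
  DF⁺ = {L3,L5,L6,L7}

Answer: ["L3", "L5", "L6", "L7"]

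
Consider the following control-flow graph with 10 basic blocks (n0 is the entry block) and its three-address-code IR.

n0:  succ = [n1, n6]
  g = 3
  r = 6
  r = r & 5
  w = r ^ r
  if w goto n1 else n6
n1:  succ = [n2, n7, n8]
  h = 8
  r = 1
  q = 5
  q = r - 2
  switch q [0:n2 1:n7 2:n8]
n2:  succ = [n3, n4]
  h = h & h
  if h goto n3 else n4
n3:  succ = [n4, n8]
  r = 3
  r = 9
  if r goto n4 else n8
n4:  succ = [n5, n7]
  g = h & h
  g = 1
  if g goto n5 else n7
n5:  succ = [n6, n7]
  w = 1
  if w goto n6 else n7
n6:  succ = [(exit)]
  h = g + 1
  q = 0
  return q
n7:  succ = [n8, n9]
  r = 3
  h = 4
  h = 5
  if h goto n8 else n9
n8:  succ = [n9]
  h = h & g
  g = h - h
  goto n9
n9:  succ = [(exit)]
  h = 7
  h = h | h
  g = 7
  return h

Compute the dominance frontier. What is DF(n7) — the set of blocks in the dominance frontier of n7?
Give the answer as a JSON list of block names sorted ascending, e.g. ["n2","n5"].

idom tree: n1←n0 n2←n1 n3←n2 n4←n2 n5←n4 n6←n0 n7←n1 n8←n1 n9←n1
Dom at joins:
  n4: preds {n2,n3}: {n0,n1,n2} ∩ {n0,n1,n2,n3} = {n0,n1,n2}; idom=n2
  n6: preds {n0,n5}: {n0} ∩ {n0,n1,n2,n4,n5} = {n0}; idom=n0
  n7: preds {n1,n4,n5}: {n0,n1} ∩ {n0,n1,n2,n4} ∩ {n0,n1,n2,n4,n5} = {n0,n1}; idom=n1
  n8: preds {n1,n3,n7}: {n0,n1} ∩ {n0,n1,n2,n3} ∩ {n0,n1,n7} = {n0,n1}; idom=n1
  n9: preds {n7,n8}: {n0,n1,n7} ∩ {n0,n1,n8} = {n0,n1}; idom=n1

DF walk-up:
  n4←n2: walk · to n2
  n4←n3: walk n3 to n2
  n6←n0: walk · to n0
  n6←n5: walk n5→n4→n2→n1 to n0
  n7←n1: walk · to n1
  n7←n4: walk n4→n2 to n1
  n7←n5: walk n5→n4→n2 to n1
  n8←n1: walk · to n1
  n8←n3: walk n3→n2 to n1
  n8←n7: walk n7 to n1
  n9←n7: walk n7 to n1
  n9←n8: walk n8 to n1
  n0 → ∅
  n1 → {n6}
  n2 → {n6,n7,n8}
  n3 → {n4,n8}
  n4 → {n6,n7}
  n5 → {n6,n7}
  n6 → ∅
  n7 → {n8,n9}
  n8 → {n9}
  n9 → ∅

DF(n7) = ["n8", "n9"]

Answer: ["n8", "n9"]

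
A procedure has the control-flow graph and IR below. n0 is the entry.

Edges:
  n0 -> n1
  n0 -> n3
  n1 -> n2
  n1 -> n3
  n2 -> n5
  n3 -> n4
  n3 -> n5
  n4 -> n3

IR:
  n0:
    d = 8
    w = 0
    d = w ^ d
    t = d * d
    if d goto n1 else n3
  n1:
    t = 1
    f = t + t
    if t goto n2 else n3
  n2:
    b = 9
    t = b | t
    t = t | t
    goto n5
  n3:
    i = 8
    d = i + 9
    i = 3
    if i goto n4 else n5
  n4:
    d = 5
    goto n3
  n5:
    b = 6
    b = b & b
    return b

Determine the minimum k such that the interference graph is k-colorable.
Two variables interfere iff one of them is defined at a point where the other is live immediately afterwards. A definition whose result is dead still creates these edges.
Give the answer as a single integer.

Per-block:
  n0: def={d,t,w} ue=∅
  n1: def={f,t} ue=∅
  n2: def={b,t} ue={t}
  n3: def={d,i} ue=∅
  n4: def={d} ue=∅
  n5: def={b} ue=∅

Liveness:
  live n0: ∅→∅
  live n1: ∅→{t}
  live n2: {t}→∅
  live n3: ∅→∅
  live n4: ∅→∅
  live n5: ∅→∅

Interfere edges:
  b — {t}
  d — {t,w}
  f — {t}
  i — ∅
  t — {b,d,f}
  w — {d}

Colouring:
  {b,t} pairwise interfere (2-clique) ⇒ χ ≥ 2
  2-colouring: c0={i,t,w}  c1={b,d,f}
  χ = 2

Answer: 2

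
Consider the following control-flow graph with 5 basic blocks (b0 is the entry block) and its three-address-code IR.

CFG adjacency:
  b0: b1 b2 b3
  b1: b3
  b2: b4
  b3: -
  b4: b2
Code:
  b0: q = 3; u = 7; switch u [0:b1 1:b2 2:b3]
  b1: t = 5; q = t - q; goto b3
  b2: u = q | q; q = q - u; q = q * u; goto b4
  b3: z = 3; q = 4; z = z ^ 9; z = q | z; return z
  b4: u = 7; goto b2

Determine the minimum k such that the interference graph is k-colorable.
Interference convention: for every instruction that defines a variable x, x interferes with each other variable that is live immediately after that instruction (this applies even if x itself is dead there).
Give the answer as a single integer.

Per-block:
  b0: def={q,u} ue=∅
  b1: def={q,t} ue={q}
  b2: def={q,u} ue={q}
  b3: def={q,z} ue=∅
  b4: def={u} ue=∅

Live sets:
  b0: in=∅ out={q}
  b1: in={q} out=∅
  b2: in={q} out={q}
  b3: in=∅ out=∅
  b4: in={q} out={q}

Interference:
  q↔{t,u,z}
  t↔{q}
  u↔{q}
  z↔{q}

Registers:
  {q,t} pairwise interfere (2-clique) ⇒ χ ≥ 2
  assign q→c0 t→c1 u→c1 z→c1 — no edge inside a register ⇒ χ ≤ 2
  χ = 2

Answer: 2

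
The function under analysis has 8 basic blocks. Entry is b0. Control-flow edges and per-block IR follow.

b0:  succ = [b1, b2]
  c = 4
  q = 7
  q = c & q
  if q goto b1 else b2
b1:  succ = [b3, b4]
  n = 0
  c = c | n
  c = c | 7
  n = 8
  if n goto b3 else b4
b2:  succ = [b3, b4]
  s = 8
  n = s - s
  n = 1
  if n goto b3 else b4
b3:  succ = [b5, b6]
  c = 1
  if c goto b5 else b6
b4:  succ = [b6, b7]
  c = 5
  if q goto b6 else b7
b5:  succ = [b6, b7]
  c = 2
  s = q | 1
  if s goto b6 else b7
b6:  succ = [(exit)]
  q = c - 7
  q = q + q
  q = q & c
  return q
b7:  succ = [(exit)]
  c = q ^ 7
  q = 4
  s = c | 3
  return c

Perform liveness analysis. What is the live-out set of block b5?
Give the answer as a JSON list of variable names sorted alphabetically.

def/use:
  b0: def={c,q} ue=∅
  b1: def={c,n} ue={c}
  b2: def={n,s} ue=∅
  b3: def={c} ue=∅
  b4: def={c} ue={q}
  b5: def={c,s} ue={q}
  b6: def={q} ue={c}
  b7: def={c,q,s} ue={q}

Liveness:
  live b0: ∅→{c,q}
  live b1: {c,q}→{q}
  live b2: {q}→{q}
  live b3: {q}→{c,q}
  live b4: {q}→{c,q}
  live b5: {q}→{c,q}
  live b6: {c}→∅
  live b7: {q}→∅

live-out(b5) = ["c", "q"]

Answer: ["c", "q"]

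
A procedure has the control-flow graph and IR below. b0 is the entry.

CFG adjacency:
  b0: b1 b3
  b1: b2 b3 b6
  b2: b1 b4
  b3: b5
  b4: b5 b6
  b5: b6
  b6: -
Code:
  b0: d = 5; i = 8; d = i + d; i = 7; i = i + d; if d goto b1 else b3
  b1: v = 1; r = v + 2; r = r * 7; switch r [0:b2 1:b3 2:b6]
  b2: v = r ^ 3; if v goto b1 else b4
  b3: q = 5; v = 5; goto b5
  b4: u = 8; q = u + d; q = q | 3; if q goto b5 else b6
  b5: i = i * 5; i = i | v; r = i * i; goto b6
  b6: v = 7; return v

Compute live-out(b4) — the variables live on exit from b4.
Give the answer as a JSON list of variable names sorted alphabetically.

def/use:
  b0: {d,i} / ∅
  b1: {r,v} / ∅
  b2: {v} / {r}
  b3: {q,v} / ∅
  b4: {q,u} / {d}
  b5: {i,r} / {i,v}
  b6: {v} / ∅

Backward fixpoint:
  b0 li=∅ lo={d,i}
  b1 li={d,i} lo={d,i,r}
  b2 li={d,i,r} lo={d,i,v}
  b3 li={i} lo={i,v}
  b4 li={d,i,v} lo={i,v}
  b5 li={i,v} lo=∅
  b6 li=∅ lo=∅

live-out(b4) = ["i", "v"]

Answer: ["i", "v"]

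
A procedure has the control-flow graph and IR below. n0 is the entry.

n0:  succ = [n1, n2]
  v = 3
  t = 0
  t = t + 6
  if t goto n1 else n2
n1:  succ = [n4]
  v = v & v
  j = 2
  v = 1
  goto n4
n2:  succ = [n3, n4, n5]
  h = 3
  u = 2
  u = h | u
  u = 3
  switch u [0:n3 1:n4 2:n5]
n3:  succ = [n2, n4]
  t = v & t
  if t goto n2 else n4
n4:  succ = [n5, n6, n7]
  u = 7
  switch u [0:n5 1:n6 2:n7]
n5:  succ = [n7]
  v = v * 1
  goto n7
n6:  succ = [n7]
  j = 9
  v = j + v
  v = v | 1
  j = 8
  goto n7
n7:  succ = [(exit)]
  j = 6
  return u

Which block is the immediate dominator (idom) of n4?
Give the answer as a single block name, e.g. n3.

Answer: n0

Working:
idom tree: n1←n0 n2←n0 n3←n2 n4←n0 n5←n0 n6←n4 n7←n0
Join-block Dom:
  n2: preds {n0,n3}: {n0} ∩ {n0,n2,n3} = {n0}; idom=n0
  n4: preds {n1,n2,n3}: {n0,n1} ∩ {n0,n2} ∩ {n0,n2,n3} = {n0}; idom=n0
  n5: preds {n2,n4}: {n0,n2} ∩ {n0,n4} = {n0}; idom=n0
  n7: preds {n4,n5,n6}: {n0,n4} ∩ {n0,n5} ∩ {n0,n4,n6} = {n0}; idom=n0

idom(n4) = n0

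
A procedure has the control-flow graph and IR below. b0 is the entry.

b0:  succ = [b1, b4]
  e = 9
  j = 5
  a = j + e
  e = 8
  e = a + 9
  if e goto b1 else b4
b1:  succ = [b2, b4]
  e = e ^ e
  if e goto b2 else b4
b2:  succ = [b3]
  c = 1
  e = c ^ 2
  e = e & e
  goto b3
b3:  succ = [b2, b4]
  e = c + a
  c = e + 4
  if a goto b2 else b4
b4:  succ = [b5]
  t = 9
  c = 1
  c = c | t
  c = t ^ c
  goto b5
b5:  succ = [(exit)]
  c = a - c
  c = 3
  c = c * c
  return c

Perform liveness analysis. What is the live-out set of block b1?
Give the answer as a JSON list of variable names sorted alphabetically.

Block summaries:
  b0: {a,e,j} / ∅
  b1: {e} / {e}
  b2: {c,e} / ∅
  b3: {c,e} / {a,c}
  b4: {c,t} / ∅
  b5: {c} / {a,c}

Backward fixpoint:
  live b0: ∅→{a,e}
  live b1: {a,e}→{a}
  live b2: {a}→{a,c}
  live b3: {a,c}→{a}
  live b4: {a}→{a,c}
  live b5: {a,c}→∅

live-out(b1) = ["a"]

Answer: ["a"]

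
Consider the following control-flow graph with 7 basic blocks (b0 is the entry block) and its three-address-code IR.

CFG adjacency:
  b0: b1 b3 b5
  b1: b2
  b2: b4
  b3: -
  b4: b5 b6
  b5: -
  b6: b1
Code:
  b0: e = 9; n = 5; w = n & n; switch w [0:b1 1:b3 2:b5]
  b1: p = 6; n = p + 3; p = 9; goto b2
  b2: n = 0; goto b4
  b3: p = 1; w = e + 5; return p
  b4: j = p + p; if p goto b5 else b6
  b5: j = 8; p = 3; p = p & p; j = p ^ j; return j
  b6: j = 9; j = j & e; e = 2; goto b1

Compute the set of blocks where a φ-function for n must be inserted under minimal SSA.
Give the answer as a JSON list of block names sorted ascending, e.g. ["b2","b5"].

idom tree: b1←b0 b2←b1 b3←b0 b4←b2 b5←b0 b6←b4
Dom at joins:
  b1: preds {b0,b6}: {b0} ∩ {b0,b1,b2,b4,b6} = {b0}; idom=b0
  b5: preds {b0,b4}: {b0} ∩ {b0,b1,b2,b4} = {b0}; idom=b0

DF derivation:
  b1←b0: walk · to b0
  b1←b6: walk b6→b4→b2→b1 to b0
  b5←b0: walk · to b0
  b5←b4: walk b4→b2→b1 to b0
  b0 → ∅
  b1 → {b1,b5}
  b2 → {b1,b5}
  b3 → ∅
  b4 → {b1,b5}
  b5 → ∅
  b6 → {b1}

φ for n: defs {b0,b1,b2}
  DF⁺ = {b1,b5}

Answer: ["b1", "b5"]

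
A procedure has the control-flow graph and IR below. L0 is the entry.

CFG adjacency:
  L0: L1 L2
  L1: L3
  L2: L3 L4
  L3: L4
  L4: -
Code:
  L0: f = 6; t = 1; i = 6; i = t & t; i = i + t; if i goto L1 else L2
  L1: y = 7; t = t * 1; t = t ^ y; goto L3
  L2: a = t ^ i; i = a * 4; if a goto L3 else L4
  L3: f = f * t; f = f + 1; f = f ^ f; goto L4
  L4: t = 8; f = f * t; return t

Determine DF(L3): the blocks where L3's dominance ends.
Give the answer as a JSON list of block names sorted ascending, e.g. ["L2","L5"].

idom tree: L1←L0 L2←L0 L3←L0 L4←L0
Dom∩ at merges:
  L3: preds {L1,L2}: {L0,L1} ∩ {L0,L2} = {L0}; idom=L0
  L4: preds {L2,L3}: {L0,L2} ∩ {L0,L3} = {L0}; idom=L0

Frontier:
  join L3 pred L1: L1 stop@L0
  join L3 pred L2: L2 stop@L0
  join L4 pred L2: L2 stop@L0
  join L4 pred L3: L3 stop@L0
  L0 → ∅
  L1 → {L3}
  L2 → {L3,L4}
  L3 → {L4}
  L4 → ∅

DF(L3) = ["L4"]

Answer: ["L4"]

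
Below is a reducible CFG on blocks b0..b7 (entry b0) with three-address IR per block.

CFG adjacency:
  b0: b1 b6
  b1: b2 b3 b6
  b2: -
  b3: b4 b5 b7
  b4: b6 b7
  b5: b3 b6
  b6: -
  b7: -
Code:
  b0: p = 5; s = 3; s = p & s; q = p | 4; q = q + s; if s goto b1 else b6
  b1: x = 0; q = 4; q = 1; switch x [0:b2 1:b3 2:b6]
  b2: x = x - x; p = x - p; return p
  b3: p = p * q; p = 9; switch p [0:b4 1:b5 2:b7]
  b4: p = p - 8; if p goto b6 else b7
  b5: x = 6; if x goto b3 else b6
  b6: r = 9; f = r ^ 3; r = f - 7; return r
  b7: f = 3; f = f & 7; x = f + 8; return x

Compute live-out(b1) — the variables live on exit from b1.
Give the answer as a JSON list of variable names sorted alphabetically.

Answer: ["p", "q", "x"]

Derivation:
Per-block:
  b0: def={p,q,s} ue=∅
  b1: def={q,x} ue=∅
  b2: def={p,x} ue={p,x}
  b3: def={p} ue={p,q}
  b4: def={p} ue={p}
  b5: def={x} ue=∅
  b6: def={f,r} ue=∅
  b7: def={f,x} ue=∅

Backward fixpoint:
  b0: in=∅ out={p}
  b1: in={p} out={p,q,x}
  b2: in={p,x} out=∅
  b3: in={p,q} out={p,q}
  b4: in={p} out=∅
  b5: in={p,q} out={p,q}
  b6: in=∅ out=∅
  b7: in=∅ out=∅

live-out(b1) = ["p", "q", "x"]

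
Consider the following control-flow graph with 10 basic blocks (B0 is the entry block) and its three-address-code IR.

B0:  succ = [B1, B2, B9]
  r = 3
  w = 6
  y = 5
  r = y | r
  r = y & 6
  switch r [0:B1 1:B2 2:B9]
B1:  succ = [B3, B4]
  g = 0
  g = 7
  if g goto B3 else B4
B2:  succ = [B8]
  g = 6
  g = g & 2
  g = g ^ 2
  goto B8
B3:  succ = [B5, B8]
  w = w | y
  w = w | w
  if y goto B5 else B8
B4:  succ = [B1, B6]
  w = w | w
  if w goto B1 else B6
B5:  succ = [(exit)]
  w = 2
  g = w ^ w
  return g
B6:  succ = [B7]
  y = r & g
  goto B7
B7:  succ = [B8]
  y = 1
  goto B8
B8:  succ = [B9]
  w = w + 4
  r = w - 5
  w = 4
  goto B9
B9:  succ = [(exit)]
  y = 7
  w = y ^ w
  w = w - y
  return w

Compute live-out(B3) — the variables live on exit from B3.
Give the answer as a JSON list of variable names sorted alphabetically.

Per-block:
  B0: {r,w,y} / ∅
  B1: {g} / ∅
  B2: {g} / ∅
  B3: {w} / {w,y}
  B4: {w} / {w}
  B5: {g,w} / ∅
  B6: {y} / {g,r}
  B7: {y} / ∅
  B8: {r,w} / {w}
  B9: {w,y} / {w}

Liveness:
  B0 li=∅ lo={r,w,y}
  B1 li={r,w,y} lo={g,r,w,y}
  B2 li={w} lo={w}
  B3 li={w,y} lo={w}
  B4 li={g,r,w,y} lo={g,r,w,y}
  B5 li=∅ lo=∅
  B6 li={g,r,w} lo={w}
  B7 li={w} lo={w}
  B8 li={w} lo={w}
  B9 li={w} lo=∅

live-out(B3) = ["w"]

Answer: ["w"]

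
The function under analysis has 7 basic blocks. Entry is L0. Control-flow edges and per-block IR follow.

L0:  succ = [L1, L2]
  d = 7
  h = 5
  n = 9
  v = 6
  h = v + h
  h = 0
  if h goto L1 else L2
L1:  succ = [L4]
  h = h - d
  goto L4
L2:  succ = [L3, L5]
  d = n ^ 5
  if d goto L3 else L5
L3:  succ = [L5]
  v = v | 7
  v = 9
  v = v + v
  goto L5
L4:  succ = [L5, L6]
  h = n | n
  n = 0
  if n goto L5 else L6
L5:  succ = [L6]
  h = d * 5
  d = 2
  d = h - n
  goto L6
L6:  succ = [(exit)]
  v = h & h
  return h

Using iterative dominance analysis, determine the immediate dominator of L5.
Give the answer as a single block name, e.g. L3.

Answer: L0

Analysis:
idom tree: L1←L0 L2←L0 L3←L2 L4←L1 L5←L0 L6←L0
Dom∩ at merges:
  L5: preds {L2,L3,L4}: {L0,L2} ∩ {L0,L2,L3} ∩ {L0,L1,L4} = {L0}; idom=L0
  L6: preds {L4,L5}: {L0,L1,L4} ∩ {L0,L5} = {L0}; idom=L0

idom(L5) = L0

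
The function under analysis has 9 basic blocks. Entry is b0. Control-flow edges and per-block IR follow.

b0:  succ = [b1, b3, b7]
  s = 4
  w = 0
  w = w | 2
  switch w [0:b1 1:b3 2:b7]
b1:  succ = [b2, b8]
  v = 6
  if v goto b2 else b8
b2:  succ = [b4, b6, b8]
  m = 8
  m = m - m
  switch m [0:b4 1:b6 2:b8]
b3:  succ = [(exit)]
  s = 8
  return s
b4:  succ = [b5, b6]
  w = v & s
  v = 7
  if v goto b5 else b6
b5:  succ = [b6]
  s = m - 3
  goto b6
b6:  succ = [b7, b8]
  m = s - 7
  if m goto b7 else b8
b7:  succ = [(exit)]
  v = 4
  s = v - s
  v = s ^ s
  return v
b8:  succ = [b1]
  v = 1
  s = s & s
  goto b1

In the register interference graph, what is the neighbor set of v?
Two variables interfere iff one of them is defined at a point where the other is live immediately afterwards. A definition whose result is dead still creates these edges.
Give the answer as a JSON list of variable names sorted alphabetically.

Per-block:
  b0: {s,w} / ∅
  b1: {v} / ∅
  b2: {m} / ∅
  b3: {s} / ∅
  b4: {v,w} / {s,v}
  b5: {s} / {m}
  b6: {m} / {s}
  b7: {s,v} / {s}
  b8: {s,v} / {s}

Live sets:
  live b0: ∅→{s}
  live b1: {s}→{s,v}
  live b2: {s,v}→{m,s,v}
  live b3: ∅→∅
  live b4: {m,s,v}→{m,s}
  live b5: {m}→{s}
  live b6: {s}→{s}
  live b7: {s}→∅
  live b8: {s}→{s}

Interfere edges:
  m↔{s,v,w}
  s↔{m,v,w}
  v↔{m,s}
  w↔{m,s}

N(v) = ["m", "s"]

Answer: ["m", "s"]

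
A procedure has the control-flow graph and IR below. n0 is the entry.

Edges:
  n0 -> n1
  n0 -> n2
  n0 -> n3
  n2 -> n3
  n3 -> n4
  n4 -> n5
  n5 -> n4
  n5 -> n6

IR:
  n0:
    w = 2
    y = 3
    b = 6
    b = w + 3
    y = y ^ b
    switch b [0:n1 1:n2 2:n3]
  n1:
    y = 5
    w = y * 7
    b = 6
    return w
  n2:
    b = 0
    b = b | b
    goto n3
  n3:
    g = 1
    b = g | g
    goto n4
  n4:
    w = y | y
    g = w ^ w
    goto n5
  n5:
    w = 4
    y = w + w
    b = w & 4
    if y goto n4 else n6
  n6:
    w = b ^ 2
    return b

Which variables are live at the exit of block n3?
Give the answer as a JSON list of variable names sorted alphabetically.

def/use:
  n0 def {b,w,y} use ∅
  n1 def {b,w,y} use ∅
  n2 def {b} use ∅
  n3 def {b,g} use ∅
  n4 def {g,w} use {y}
  n5 def {b,w,y} use ∅
  n6 def {w} use {b}

Liveness:
  live n0: ∅→{y}
  live n1: ∅→∅
  live n2: {y}→{y}
  live n3: {y}→{y}
  live n4: {y}→∅
  live n5: ∅→{b,y}
  live n6: {b}→∅

live-out(n3) = ["y"]

Answer: ["y"]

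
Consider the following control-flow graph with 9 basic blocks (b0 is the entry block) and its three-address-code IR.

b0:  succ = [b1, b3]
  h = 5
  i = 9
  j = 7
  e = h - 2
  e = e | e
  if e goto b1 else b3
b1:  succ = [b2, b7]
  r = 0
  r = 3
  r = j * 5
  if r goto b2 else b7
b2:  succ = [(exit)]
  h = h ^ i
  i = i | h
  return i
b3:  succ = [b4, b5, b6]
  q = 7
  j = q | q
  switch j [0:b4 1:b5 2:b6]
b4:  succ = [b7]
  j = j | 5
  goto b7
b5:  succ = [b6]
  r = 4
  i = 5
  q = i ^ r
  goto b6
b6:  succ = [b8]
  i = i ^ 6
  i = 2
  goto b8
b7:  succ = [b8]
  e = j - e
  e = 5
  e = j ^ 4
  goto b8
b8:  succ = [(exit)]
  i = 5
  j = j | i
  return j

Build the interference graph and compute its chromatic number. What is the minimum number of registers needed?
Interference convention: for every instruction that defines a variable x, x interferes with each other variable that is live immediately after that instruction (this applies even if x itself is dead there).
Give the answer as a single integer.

Answer: 5

Analysis:
def/use:
  b0: def={e,h,i,j} ue=∅
  b1: def={r} ue={j}
  b2: def={h,i} ue={h,i}
  b3: def={j,q} ue=∅
  b4: def={j} ue={j}
  b5: def={i,q,r} ue=∅
  b6: def={i} ue={i}
  b7: def={e} ue={e,j}
  b8: def={i,j} ue={j}

Backward fixpoint:
  b0 li=∅ lo={e,h,i,j}
  b1 li={e,h,i,j} lo={e,h,i,j}
  b2 li={h,i} lo=∅
  b3 li={e,i} lo={e,i,j}
  b4 li={e,j} lo={e,j}
  b5 li={j} lo={i,j}
  b6 li={i,j} lo={j}
  b7 li={e,j} lo={j}
  b8 li={j} lo=∅

Interfere edges:
  e↔{h,i,j,q,r}
  h↔{e,i,j,r}
  i↔{e,h,j,q,r}
  j↔{e,h,i,q,r}
  q↔{e,i,j}
  r↔{e,h,i,j}

Registers:
  {e,h,i,j,r} pairwise interfere (5-clique) ⇒ χ ≥ 5
  5-colouring: c0={e}  c1={i}  c2={j}  c3={h,q}  c4={r}
  χ = 5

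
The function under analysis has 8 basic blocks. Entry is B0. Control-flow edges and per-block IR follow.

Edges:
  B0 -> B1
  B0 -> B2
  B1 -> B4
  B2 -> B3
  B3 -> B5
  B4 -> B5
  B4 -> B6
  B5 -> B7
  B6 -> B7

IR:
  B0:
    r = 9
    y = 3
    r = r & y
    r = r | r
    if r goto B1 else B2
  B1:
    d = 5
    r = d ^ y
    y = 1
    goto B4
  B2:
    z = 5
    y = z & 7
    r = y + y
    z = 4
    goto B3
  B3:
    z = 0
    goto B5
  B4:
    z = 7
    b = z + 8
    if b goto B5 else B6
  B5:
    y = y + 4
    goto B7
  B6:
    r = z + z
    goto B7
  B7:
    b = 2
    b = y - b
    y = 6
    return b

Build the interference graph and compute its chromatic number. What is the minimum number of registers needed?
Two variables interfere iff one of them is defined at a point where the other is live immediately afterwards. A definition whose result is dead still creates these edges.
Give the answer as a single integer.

Answer: 3

Working:
Per-block:
  B0: {r,y} / ∅
  B1: {d,r,y} / {y}
  B2: {r,y,z} / ∅
  B3: {z} / ∅
  B4: {b,z} / ∅
  B5: {y} / {y}
  B6: {r} / {z}
  B7: {b,y} / {y}

Liveness:
  B0: in=∅ out={y}
  B1: in={y} out={y}
  B2: in=∅ out={y}
  B3: in={y} out={y}
  B4: in={y} out={y,z}
  B5: in={y} out={y}
  B6: in={y,z} out={y}
  B7: in={y} out=∅

Interfere edges:
  b: {y,z}
  d: {y}
  r: {y}
  y: {b,d,r,z}
  z: {b,y}

Registers:
  clique {b,y,z} ⇒ need ≥ 3
  assign b→c1 d→c1 r→c1 y→c0 z→c2 — no edge inside a register ⇒ χ ≤ 3
  χ = 3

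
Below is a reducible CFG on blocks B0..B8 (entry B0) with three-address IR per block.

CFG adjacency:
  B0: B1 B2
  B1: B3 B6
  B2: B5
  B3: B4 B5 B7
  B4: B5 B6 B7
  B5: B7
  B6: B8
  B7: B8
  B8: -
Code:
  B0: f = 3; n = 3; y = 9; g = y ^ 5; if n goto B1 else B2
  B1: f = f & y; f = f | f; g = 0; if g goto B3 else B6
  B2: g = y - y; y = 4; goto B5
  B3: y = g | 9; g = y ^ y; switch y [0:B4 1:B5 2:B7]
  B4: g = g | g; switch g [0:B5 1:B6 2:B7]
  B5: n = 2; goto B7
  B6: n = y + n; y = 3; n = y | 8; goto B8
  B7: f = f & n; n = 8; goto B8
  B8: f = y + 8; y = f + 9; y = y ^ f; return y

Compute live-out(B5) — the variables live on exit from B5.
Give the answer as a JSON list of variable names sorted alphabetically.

Answer: ["f", "n", "y"]

Analysis:
Per-block:
  B0: def={f,g,n,y} ue=∅
  B1: def={f,g} ue={f,y}
  B2: def={g,y} ue={y}
  B3: def={g,y} ue={g}
  B4: def={g} ue={g}
  B5: def={n} ue=∅
  B6: def={n,y} ue={n,y}
  B7: def={f,n} ue={f,n}
  B8: def={f,y} ue={y}

Liveness:
  B0: in=∅ out={f,n,y}
  B1: in={f,n,y} out={f,g,n,y}
  B2: in={f,y} out={f,y}
  B3: in={f,g,n} out={f,g,n,y}
  B4: in={f,g,n,y} out={f,n,y}
  B5: in={f,y} out={f,n,y}
  B6: in={n,y} out={y}
  B7: in={f,n,y} out={y}
  B8: in={y} out=∅

live-out(B5) = ["f", "n", "y"]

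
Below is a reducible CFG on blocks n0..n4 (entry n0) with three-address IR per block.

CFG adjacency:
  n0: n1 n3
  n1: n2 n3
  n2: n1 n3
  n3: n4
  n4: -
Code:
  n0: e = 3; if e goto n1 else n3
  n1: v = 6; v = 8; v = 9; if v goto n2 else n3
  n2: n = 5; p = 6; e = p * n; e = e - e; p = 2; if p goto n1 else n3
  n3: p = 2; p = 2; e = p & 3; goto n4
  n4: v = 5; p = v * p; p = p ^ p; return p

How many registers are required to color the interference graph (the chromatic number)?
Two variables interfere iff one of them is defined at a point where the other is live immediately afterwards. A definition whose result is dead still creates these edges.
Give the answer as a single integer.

Answer: 2

Working:
Per-block:
  n0 def {e} use ∅
  n1 def {v} use ∅
  n2 def {e,n,p} use ∅
  n3 def {e,p} use ∅
  n4 def {p,v} use {p}

Liveness:
  n0: in=∅ out=∅
  n1: in=∅ out=∅
  n2: in=∅ out=∅
  n3: in=∅ out={p}
  n4: in={p} out=∅

Conflict graph:
  e — {p}
  n — {p}
  p — {e,n,v}
  v — {p}

Colouring:
  clique {e,p} ⇒ need ≥ 2
  2-colouring: c0={p}  c1={e,n,v}
  χ = 2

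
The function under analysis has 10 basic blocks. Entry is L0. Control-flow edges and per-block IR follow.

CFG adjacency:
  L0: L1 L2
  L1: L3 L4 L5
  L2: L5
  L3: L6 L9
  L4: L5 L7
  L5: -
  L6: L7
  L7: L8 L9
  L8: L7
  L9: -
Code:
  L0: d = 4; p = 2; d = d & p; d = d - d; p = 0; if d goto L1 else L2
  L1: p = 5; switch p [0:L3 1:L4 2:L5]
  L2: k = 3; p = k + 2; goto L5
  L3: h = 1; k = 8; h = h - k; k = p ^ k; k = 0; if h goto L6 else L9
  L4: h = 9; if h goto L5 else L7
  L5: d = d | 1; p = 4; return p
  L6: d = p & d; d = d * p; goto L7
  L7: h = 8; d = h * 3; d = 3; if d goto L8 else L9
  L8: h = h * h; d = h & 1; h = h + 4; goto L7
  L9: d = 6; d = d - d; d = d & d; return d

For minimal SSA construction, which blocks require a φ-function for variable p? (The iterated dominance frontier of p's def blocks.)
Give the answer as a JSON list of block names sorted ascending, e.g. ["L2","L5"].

idom tree: L1←L0 L2←L0 L3←L1 L4←L1 L5←L0 L6←L3 L7←L1 L8←L7 L9←L1
Join-block Dom:
  L5: preds {L1,L2,L4}: {L0,L1} ∩ {L0,L2} ∩ {L0,L1,L4} = {L0}; idom=L0
  L7: preds {L4,L6,L8}: {L0,L1,L4} ∩ {L0,L1,L3,L6} ∩ {L0,L1,L7,L8} = {L0,L1}; idom=L1
  L9: preds {L3,L7}: {L0,L1,L3} ∩ {L0,L1,L7} = {L0,L1}; idom=L1

Frontier:
  join L5 pred L1: L1 stop@L0
  join L5 pred L2: L2 stop@L0
  join L5 pred L4: L4→L1 stop@L0
  join L7 pred L4: L4 stop@L1
  join L7 pred L6: L6→L3 stop@L1
  join L7 pred L8: L8→L7 stop@L1
  join L9 pred L3: L3 stop@L1
  join L9 pred L7: L7 stop@L1
  DF(L0)=∅
  DF(L1)={L5}
  DF(L2)={L5}
  DF(L3)={L7,L9}
  DF(L4)={L5,L7}
  DF(L5)=∅
  DF(L6)={L7}
  DF(L7)={L7,L9}
  DF(L8)={L7}
  DF(L9)=∅

φ for p: defs {L0,L1,L2,L5}
  DF⁺ = {L5}

Answer: ["L5"]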